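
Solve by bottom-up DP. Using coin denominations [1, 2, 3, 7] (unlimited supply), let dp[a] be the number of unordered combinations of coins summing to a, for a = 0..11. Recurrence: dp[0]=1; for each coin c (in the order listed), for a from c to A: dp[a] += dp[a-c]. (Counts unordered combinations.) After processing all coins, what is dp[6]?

after  coin     0     1     2     3     4     5     6     7     8     9    10    11
          1     1     1     1     1     1     1     1     1     1     1     1     1
          2     1     1     2     2     3     3     4     4     5     5     6     6
          3     1     1     2     3     4     5     7     8    10    12    14    16
          7     1     1     2     3     4     5     7     9    11    14    17    20

7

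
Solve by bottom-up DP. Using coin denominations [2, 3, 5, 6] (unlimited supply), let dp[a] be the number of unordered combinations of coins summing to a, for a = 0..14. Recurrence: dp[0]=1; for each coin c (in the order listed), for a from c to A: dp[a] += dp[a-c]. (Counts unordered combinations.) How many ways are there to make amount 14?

10

after  coin     0     1     2     3     4     5     6     7     8     9    10    11    12    13    14
          2     1     0     1     0     1     0     1     0     1     0     1     0     1     0     1
          3     1     0     1     1     1     1     2     1     2     2     2     2     3     2     3
          5     1     0     1     1     1     2     2     2     3     3     4     4     5     5     6
          6     1     0     1     1     1     2     3     2     4     4     5     6     8     7    10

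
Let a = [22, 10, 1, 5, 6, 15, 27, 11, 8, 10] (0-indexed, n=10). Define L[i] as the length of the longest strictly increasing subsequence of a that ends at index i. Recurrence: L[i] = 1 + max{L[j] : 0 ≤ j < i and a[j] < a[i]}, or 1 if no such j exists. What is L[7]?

4

   i    0    1    2    3    4    5    6    7    8    9
a[i]   22   10    1    5    6   15   27   11    8   10
L[i]    1    1    1    2    3    4    5    4    4    5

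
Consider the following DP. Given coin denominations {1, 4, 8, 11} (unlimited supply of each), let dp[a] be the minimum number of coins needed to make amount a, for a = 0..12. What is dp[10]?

 a  0  1  2  3  4  5  6  7  8  9 10 11 12
dp  0  1  2  3  1  2  3  4  1  2  3  1  2

3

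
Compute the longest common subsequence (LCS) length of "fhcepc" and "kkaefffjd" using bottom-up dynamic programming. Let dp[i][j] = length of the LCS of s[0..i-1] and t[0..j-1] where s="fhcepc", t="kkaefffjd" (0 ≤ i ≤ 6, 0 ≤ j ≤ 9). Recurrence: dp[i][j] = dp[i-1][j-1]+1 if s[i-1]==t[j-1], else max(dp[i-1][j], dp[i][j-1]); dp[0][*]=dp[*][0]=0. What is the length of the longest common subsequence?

1

   ''  k  k  a  e  f  f  f  j  d
''  0  0  0  0  0  0  0  0  0  0
 f  0  0  0  0  0  1  1  1  1  1
 h  0  0  0  0  0  1  1  1  1  1
 c  0  0  0  0  0  1  1  1  1  1
 e  0  0  0  0  1  1  1  1  1  1
 p  0  0  0  0  1  1  1  1  1  1
 c  0  0  0  0  1  1  1  1  1  1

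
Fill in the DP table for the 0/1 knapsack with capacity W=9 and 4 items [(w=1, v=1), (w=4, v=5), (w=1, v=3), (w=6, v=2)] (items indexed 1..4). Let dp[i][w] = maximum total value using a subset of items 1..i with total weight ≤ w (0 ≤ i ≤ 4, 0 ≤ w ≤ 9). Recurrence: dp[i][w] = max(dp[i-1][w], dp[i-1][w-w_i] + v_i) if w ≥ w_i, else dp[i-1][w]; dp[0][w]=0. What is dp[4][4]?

i\w   0   1   2   3   4   5   6   7   8   9
  0   0   0   0   0   0   0   0   0   0   0
  1   0   1   1   1   1   1   1   1   1   1
  2   0   1   1   1   5   6   6   6   6   6
  3   0   3   4   4   5   8   9   9   9   9
  4   0   3   4   4   5   8   9   9   9   9

5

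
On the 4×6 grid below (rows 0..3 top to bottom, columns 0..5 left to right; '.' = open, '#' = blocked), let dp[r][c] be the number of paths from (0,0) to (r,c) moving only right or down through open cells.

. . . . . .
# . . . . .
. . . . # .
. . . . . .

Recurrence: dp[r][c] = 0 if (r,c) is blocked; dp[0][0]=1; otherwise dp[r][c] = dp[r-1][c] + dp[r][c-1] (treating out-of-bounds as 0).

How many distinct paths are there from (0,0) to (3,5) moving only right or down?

r\c   0   1   2   3   4   5
  0   1   1   1   1   1   1
  1   0   1   2   3   4   5
  2   0   1   3   6   0   5
  3   0   1   4  10  10  15

15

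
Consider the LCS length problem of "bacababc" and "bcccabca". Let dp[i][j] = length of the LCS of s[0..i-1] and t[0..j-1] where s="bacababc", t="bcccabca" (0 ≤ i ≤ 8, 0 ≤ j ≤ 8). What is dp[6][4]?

2

   ''  b  c  c  c  a  b  c  a
''  0  0  0  0  0  0  0  0  0
 b  0  1  1  1  1  1  1  1  1
 a  0  1  1  1  1  2  2  2  2
 c  0  1  2  2  2  2  2  3  3
 a  0  1  2  2  2  3  3  3  4
 b  0  1  2  2  2  3  4  4  4
 a  0  1  2  2  2  3  4  4  5
 b  0  1  2  2  2  3  4  4  5
 c  0  1  2  3  3  3  4  5  5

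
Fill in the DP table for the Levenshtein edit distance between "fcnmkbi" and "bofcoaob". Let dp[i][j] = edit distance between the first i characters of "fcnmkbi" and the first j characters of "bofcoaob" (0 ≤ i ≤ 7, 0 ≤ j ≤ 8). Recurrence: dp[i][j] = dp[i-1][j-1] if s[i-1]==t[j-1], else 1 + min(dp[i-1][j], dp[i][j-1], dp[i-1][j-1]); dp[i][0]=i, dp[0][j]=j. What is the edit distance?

   ''  b  o  f  c  o  a  o  b
''  0  1  2  3  4  5  6  7  8
 f  1  1  2  2  3  4  5  6  7
 c  2  2  2  3  2  3  4  5  6
 n  3  3  3  3  3  3  4  5  6
 m  4  4  4  4  4  4  4  5  6
 k  5  5  5  5  5  5  5  5  6
 b  6  5  6  6  6  6  6  6  5
 i  7  6  6  7  7  7  7  7  6

6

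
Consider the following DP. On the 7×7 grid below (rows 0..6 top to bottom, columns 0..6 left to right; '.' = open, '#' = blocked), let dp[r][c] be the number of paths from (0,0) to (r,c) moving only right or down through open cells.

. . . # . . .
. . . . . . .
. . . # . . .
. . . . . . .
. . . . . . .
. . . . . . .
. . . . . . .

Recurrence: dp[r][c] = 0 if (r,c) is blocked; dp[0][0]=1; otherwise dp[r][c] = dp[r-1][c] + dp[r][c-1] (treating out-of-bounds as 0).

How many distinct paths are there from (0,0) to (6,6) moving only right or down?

r\c   0   1   2   3   4   5   6
  0   1   1   1   0   0   0   0
  1   1   2   3   3   3   3   3
  2   1   3   6   0   3   6   9
  3   1   4  10  10  13  19  28
  4   1   5  15  25  38  57  85
  5   1   6  21  46  84 141 226
  6   1   7  28  74 158 299 525

525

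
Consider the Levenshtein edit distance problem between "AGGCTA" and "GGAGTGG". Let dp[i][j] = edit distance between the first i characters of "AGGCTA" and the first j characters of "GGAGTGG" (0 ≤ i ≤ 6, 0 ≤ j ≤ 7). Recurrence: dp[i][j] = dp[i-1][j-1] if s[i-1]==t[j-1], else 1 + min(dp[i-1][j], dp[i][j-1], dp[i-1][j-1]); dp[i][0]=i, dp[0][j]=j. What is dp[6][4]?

4

   ''  G  G  A  G  T  G  G
''  0  1  2  3  4  5  6  7
 A  1  1  2  2  3  4  5  6
 G  2  1  1  2  2  3  4  5
 G  3  2  1  2  2  3  3  4
 C  4  3  2  2  3  3  4  4
 T  5  4  3  3  3  3  4  5
 A  6  5  4  3  4  4  4  5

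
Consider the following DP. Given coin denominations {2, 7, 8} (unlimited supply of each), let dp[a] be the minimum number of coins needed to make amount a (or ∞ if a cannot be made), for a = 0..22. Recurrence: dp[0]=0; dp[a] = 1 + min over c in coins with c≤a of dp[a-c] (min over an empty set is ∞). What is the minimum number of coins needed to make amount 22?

3

 a  0  1  2  3  4  5  6  7  8  9 10 11 12 13 14 15 16 17 18 19 20 21 22
dp  0  -  1  -  2  -  3  1  1  2  2  3  3  4  2  2  2  3  3  4  4  3  3
(- denotes ∞ / unreachable)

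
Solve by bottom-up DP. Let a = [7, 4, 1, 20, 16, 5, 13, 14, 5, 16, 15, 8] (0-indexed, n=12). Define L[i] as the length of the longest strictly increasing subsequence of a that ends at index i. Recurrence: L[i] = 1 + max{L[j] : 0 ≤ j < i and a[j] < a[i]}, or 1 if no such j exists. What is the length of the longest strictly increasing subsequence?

5

   i    0    1    2    3    4    5    6    7    8    9   10   11
a[i]    7    4    1   20   16    5   13   14    5   16   15    8
L[i]    1    1    1    2    2    2    3    4    2    5    5    3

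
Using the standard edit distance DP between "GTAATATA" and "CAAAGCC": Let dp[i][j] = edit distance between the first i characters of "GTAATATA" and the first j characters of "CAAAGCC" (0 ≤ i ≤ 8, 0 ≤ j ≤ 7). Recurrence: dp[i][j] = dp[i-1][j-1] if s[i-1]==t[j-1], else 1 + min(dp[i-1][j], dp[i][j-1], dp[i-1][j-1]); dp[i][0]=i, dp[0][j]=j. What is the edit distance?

6

   ''  C  A  A  A  G  C  C
''  0  1  2  3  4  5  6  7
 G  1  1  2  3  4  4  5  6
 T  2  2  2  3  4  5  5  6
 A  3  3  2  2  3  4  5  6
 A  4  4  3  2  2  3  4  5
 T  5  5  4  3  3  3  4  5
 A  6  6  5  4  3  4  4  5
 T  7  7  6  5  4  4  5  5
 A  8  8  7  6  5  5  5  6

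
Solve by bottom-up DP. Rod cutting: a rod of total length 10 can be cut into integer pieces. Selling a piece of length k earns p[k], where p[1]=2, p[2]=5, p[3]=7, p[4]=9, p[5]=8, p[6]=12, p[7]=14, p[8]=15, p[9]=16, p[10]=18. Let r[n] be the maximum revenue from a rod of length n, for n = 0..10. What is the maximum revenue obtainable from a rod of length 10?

   n    0    1    2    3    4    5    6    7    8    9   10
r[n]    0    2    5    7   10   12   15   17   20   22   25

25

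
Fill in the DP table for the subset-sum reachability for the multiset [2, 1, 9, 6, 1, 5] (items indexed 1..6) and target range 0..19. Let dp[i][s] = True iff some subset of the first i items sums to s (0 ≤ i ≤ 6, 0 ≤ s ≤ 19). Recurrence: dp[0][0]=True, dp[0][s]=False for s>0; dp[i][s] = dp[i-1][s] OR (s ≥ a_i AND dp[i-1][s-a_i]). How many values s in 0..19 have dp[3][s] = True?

i\s   0   1   2   3   4   5   6   7   8   9  10  11  12  13  14  15  16  17  18  19
  0   T   F   F   F   F   F   F   F   F   F   F   F   F   F   F   F   F   F   F   F
  1   T   F   T   F   F   F   F   F   F   F   F   F   F   F   F   F   F   F   F   F
  2   T   T   T   T   F   F   F   F   F   F   F   F   F   F   F   F   F   F   F   F
  3   T   T   T   T   F   F   F   F   F   T   T   T   T   F   F   F   F   F   F   F
  4   T   T   T   T   F   F   T   T   T   T   T   T   T   F   F   T   T   T   T   F
  5   T   T   T   T   T   F   T   T   T   T   T   T   T   T   F   T   T   T   T   T
  6   T   T   T   T   T   T   T   T   T   T   T   T   T   T   T   T   T   T   T   T

8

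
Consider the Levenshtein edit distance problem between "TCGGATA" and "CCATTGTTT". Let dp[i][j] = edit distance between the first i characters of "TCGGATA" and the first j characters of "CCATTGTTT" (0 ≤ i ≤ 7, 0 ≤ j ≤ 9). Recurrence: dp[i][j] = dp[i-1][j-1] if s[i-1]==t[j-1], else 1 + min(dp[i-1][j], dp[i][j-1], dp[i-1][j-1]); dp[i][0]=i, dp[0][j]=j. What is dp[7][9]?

6

   ''  C  C  A  T  T  G  T  T  T
''  0  1  2  3  4  5  6  7  8  9
 T  1  1  2  3  3  4  5  6  7  8
 C  2  1  1  2  3  4  5  6  7  8
 G  3  2  2  2  3  4  4  5  6  7
 G  4  3  3  3  3  4  4  5  6  7
 A  5  4  4  3  4  4  5  5  6  7
 T  6  5  5  4  3  4  5  5  5  6
 A  7  6  6  5  4  4  5  6  6  6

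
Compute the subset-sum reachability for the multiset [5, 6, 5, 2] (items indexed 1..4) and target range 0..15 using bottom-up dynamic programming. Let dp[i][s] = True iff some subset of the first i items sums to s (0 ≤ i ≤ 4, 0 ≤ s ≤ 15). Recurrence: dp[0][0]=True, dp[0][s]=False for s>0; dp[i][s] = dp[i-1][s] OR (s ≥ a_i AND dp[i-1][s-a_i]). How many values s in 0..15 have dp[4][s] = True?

i\s   0   1   2   3   4   5   6   7   8   9  10  11  12  13  14  15
  0   T   F   F   F   F   F   F   F   F   F   F   F   F   F   F   F
  1   T   F   F   F   F   T   F   F   F   F   F   F   F   F   F   F
  2   T   F   F   F   F   T   T   F   F   F   F   T   F   F   F   F
  3   T   F   F   F   F   T   T   F   F   F   T   T   F   F   F   F
  4   T   F   T   F   F   T   T   T   T   F   T   T   T   T   F   F

10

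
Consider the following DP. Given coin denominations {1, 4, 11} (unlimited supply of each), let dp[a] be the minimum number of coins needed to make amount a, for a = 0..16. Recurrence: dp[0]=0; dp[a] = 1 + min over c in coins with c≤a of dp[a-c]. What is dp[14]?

 a  0  1  2  3  4  5  6  7  8  9 10 11 12 13 14 15 16
dp  0  1  2  3  1  2  3  4  2  3  4  1  2  3  4  2  3

4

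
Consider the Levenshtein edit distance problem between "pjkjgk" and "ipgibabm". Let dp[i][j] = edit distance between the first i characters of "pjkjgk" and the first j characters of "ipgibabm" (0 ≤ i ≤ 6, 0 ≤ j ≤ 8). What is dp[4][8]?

   ''  i  p  g  i  b  a  b  m
''  0  1  2  3  4  5  6  7  8
 p  1  1  1  2  3  4  5  6  7
 j  2  2  2  2  3  4  5  6  7
 k  3  3  3  3  3  4  5  6  7
 j  4  4  4  4  4  4  5  6  7
 g  5  5  5  4  5  5  5  6  7
 k  6  6  6  5  5  6  6  6  7

7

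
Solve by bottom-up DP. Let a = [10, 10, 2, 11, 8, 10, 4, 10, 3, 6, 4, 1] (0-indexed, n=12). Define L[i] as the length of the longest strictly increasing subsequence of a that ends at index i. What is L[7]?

   i    0    1    2    3    4    5    6    7    8    9   10   11
a[i]   10   10    2   11    8   10    4   10    3    6    4    1
L[i]    1    1    1    2    2    3    2    3    2    3    3    1

3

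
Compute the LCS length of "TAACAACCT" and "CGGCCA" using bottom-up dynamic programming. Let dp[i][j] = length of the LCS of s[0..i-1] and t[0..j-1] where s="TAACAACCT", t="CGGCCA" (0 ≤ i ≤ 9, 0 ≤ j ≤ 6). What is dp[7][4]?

2

   ''  C  G  G  C  C  A
''  0  0  0  0  0  0  0
 T  0  0  0  0  0  0  0
 A  0  0  0  0  0  0  1
 A  0  0  0  0  0  0  1
 C  0  1  1  1  1  1  1
 A  0  1  1  1  1  1  2
 A  0  1  1  1  1  1  2
 C  0  1  1  1  2  2  2
 C  0  1  1  1  2  3  3
 T  0  1  1  1  2  3  3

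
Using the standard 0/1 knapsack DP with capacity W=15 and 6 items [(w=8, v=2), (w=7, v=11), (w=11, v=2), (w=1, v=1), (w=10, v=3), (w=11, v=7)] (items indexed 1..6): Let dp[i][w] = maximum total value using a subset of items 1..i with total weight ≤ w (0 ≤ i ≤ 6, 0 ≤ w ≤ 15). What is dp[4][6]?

1

i\w   0   1   2   3   4   5   6   7   8   9  10  11  12  13  14  15
  0   0   0   0   0   0   0   0   0   0   0   0   0   0   0   0   0
  1   0   0   0   0   0   0   0   0   2   2   2   2   2   2   2   2
  2   0   0   0   0   0   0   0  11  11  11  11  11  11  11  11  13
  3   0   0   0   0   0   0   0  11  11  11  11  11  11  11  11  13
  4   0   1   1   1   1   1   1  11  12  12  12  12  12  12  12  13
  5   0   1   1   1   1   1   1  11  12  12  12  12  12  12  12  13
  6   0   1   1   1   1   1   1  11  12  12  12  12  12  12  12  13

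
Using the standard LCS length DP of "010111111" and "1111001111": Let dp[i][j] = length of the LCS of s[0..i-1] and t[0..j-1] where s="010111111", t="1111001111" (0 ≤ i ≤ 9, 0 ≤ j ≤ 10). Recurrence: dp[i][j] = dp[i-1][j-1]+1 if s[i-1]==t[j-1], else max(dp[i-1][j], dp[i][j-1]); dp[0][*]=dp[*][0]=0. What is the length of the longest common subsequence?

   ''  1  1  1  1  0  0  1  1  1  1
''  0  0  0  0  0  0  0  0  0  0  0
 0  0  0  0  0  0  1  1  1  1  1  1
 1  0  1  1  1  1  1  1  2  2  2  2
 0  0  1  1  1  1  2  2  2  2  2  2
 1  0  1  2  2  2  2  2  3  3  3  3
 1  0  1  2  3  3  3  3  3  4  4  4
 1  0  1  2  3  4  4  4  4  4  5  5
 1  0  1  2  3  4  4  4  5  5  5  6
 1  0  1  2  3  4  4  4  5  6  6  6
 1  0  1  2  3  4  4  4  5  6  7  7

7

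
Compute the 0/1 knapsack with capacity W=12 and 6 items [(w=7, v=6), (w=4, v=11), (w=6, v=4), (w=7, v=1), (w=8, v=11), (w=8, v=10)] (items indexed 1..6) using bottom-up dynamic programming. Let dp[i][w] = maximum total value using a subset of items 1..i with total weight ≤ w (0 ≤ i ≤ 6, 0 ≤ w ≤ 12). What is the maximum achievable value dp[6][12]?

22

i\w   0   1   2   3   4   5   6   7   8   9  10  11  12
  0   0   0   0   0   0   0   0   0   0   0   0   0   0
  1   0   0   0   0   0   0   0   6   6   6   6   6   6
  2   0   0   0   0  11  11  11  11  11  11  11  17  17
  3   0   0   0   0  11  11  11  11  11  11  15  17  17
  4   0   0   0   0  11  11  11  11  11  11  15  17  17
  5   0   0   0   0  11  11  11  11  11  11  15  17  22
  6   0   0   0   0  11  11  11  11  11  11  15  17  22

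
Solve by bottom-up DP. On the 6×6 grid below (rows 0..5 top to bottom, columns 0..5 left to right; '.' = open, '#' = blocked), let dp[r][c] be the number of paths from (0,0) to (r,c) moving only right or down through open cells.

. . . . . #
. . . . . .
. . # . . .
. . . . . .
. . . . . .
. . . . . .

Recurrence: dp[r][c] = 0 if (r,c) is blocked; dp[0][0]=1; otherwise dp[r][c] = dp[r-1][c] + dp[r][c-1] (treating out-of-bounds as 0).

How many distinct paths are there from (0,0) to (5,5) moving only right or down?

131

r\c   0   1   2   3   4   5
  0   1   1   1   1   1   0
  1   1   2   3   4   5   5
  2   1   3   0   4   9  14
  3   1   4   4   8  17  31
  4   1   5   9  17  34  65
  5   1   6  15  32  66 131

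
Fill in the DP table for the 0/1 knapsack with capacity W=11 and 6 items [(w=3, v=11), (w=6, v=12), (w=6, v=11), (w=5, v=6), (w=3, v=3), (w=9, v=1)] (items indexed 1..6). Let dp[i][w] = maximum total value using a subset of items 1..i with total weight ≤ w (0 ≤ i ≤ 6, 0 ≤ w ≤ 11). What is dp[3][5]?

i\w   0   1   2   3   4   5   6   7   8   9  10  11
  0   0   0   0   0   0   0   0   0   0   0   0   0
  1   0   0   0  11  11  11  11  11  11  11  11  11
  2   0   0   0  11  11  11  12  12  12  23  23  23
  3   0   0   0  11  11  11  12  12  12  23  23  23
  4   0   0   0  11  11  11  12  12  17  23  23  23
  5   0   0   0  11  11  11  14  14  17  23  23  23
  6   0   0   0  11  11  11  14  14  17  23  23  23

11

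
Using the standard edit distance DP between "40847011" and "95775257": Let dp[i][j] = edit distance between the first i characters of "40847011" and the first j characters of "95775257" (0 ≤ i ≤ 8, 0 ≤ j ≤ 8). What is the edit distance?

   ''  9  5  7  7  5  2  5  7
''  0  1  2  3  4  5  6  7  8
 4  1  1  2  3  4  5  6  7  8
 0  2  2  2  3  4  5  6  7  8
 8  3  3  3  3  4  5  6  7  8
 4  4  4  4  4  4  5  6  7  8
 7  5  5  5  4  4  5  6  7  7
 0  6  6  6  5  5  5  6  7  8
 1  7  7  7  6  6  6  6  7  8
 1  8  8  8  7  7  7  7  7  8

8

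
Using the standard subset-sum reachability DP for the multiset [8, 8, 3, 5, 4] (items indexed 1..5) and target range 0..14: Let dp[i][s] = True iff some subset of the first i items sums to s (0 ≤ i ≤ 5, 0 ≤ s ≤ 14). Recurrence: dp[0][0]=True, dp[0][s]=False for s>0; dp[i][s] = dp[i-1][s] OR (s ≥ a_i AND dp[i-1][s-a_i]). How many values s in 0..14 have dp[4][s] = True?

i\s   0   1   2   3   4   5   6   7   8   9  10  11  12  13  14
  0   T   F   F   F   F   F   F   F   F   F   F   F   F   F   F
  1   T   F   F   F   F   F   F   F   T   F   F   F   F   F   F
  2   T   F   F   F   F   F   F   F   T   F   F   F   F   F   F
  3   T   F   F   T   F   F   F   F   T   F   F   T   F   F   F
  4   T   F   F   T   F   T   F   F   T   F   F   T   F   T   F
  5   T   F   F   T   T   T   F   T   T   T   F   T   T   T   F

6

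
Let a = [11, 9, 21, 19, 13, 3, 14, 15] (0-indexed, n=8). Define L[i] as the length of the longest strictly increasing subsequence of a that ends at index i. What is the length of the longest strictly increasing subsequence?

4

   i    0    1    2    3    4    5    6    7
a[i]   11    9   21   19   13    3   14   15
L[i]    1    1    2    2    2    1    3    4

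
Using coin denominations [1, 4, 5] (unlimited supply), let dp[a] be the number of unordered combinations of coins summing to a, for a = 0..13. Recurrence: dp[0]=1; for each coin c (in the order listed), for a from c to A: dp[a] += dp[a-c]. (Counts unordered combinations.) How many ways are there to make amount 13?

after  coin     0     1     2     3     4     5     6     7     8     9    10    11    12    13
          1     1     1     1     1     1     1     1     1     1     1     1     1     1     1
          4     1     1     1     1     2     2     2     2     3     3     3     3     4     4
          5     1     1     1     1     2     3     3     3     4     5     6     6     7     8

8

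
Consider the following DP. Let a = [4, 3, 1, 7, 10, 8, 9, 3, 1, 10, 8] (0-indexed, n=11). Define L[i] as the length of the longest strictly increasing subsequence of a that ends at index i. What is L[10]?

3

   i    0    1    2    3    4    5    6    7    8    9   10
a[i]    4    3    1    7   10    8    9    3    1   10    8
L[i]    1    1    1    2    3    3    4    2    1    5    3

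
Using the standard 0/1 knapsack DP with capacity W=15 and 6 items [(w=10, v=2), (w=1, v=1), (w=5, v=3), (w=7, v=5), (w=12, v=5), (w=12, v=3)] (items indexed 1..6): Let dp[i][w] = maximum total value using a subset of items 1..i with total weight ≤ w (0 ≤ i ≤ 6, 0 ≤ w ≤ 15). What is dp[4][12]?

8

i\w   0   1   2   3   4   5   6   7   8   9  10  11  12  13  14  15
  0   0   0   0   0   0   0   0   0   0   0   0   0   0   0   0   0
  1   0   0   0   0   0   0   0   0   0   0   2   2   2   2   2   2
  2   0   1   1   1   1   1   1   1   1   1   2   3   3   3   3   3
  3   0   1   1   1   1   3   4   4   4   4   4   4   4   4   4   5
  4   0   1   1   1   1   3   4   5   6   6   6   6   8   9   9   9
  5   0   1   1   1   1   3   4   5   6   6   6   6   8   9   9   9
  6   0   1   1   1   1   3   4   5   6   6   6   6   8   9   9   9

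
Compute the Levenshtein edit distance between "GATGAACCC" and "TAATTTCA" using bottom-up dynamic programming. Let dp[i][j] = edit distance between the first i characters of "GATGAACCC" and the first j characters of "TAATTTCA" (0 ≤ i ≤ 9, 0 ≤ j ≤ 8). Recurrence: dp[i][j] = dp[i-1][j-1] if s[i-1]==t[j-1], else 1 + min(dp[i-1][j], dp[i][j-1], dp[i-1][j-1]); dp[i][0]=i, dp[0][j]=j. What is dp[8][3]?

   ''  T  A  A  T  T  T  C  A
''  0  1  2  3  4  5  6  7  8
 G  1  1  2  3  4  5  6  7  8
 A  2  2  1  2  3  4  5  6  7
 T  3  2  2  2  2  3  4  5  6
 G  4  3  3  3  3  3  4  5  6
 A  5  4  3  3  4  4  4  5  5
 A  6  5  4  3  4  5  5  5  5
 C  7  6  5  4  4  5  6  5  6
 C  8  7  6  5  5  5  6  6  6
 C  9  8  7  6  6  6  6  6  7

5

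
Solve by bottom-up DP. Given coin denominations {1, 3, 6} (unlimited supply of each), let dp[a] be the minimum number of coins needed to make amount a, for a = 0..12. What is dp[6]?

 a  0  1  2  3  4  5  6  7  8  9 10 11 12
dp  0  1  2  1  2  3  1  2  3  2  3  4  2

1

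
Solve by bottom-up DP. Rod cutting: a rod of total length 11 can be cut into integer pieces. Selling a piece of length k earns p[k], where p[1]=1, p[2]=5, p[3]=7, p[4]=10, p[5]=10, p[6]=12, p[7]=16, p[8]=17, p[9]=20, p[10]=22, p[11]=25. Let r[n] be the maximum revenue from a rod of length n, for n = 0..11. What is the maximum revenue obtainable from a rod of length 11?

27

   n    0    1    2    3    4    5    6    7    8    9   10   11
r[n]    0    1    5    7   10   12   15   17   20   22   25   27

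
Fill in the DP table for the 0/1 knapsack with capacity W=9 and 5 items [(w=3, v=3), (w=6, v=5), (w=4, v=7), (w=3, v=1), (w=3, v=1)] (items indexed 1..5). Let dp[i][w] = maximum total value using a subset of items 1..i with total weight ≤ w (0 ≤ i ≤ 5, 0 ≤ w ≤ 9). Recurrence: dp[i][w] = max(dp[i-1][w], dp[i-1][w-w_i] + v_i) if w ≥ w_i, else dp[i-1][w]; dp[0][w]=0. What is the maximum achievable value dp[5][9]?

i\w   0   1   2   3   4   5   6   7   8   9
  0   0   0   0   0   0   0   0   0   0   0
  1   0   0   0   3   3   3   3   3   3   3
  2   0   0   0   3   3   3   5   5   5   8
  3   0   0   0   3   7   7   7  10  10  10
  4   0   0   0   3   7   7   7  10  10  10
  5   0   0   0   3   7   7   7  10  10  10

10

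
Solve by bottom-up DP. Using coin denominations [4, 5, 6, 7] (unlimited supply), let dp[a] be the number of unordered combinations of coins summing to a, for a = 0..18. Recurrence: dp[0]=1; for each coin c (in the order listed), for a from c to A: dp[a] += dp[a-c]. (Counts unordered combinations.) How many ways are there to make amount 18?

after  coin     0     1     2     3     4     5     6     7     8     9    10    11    12    13    14    15    16    17    18
          4     1     0     0     0     1     0     0     0     1     0     0     0     1     0     0     0     1     0     0
          5     1     0     0     0     1     1     0     0     1     1     1     0     1     1     1     1     1     1     1
          6     1     0     0     0     1     1     1     0     1     1     2     1     2     1     2     2     3     2     3
          7     1     0     0     0     1     1     1     1     1     1     2     2     3     2     3     3     4     4     5

5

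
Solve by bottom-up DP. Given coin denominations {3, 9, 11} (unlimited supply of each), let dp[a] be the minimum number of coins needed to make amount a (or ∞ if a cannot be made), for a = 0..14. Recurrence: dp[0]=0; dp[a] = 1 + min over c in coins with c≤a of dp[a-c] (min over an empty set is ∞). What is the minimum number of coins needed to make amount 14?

 a  0  1  2  3  4  5  6  7  8  9 10 11 12 13 14
dp  0  -  -  1  -  -  2  -  -  1  -  1  2  -  2
(- denotes ∞ / unreachable)

2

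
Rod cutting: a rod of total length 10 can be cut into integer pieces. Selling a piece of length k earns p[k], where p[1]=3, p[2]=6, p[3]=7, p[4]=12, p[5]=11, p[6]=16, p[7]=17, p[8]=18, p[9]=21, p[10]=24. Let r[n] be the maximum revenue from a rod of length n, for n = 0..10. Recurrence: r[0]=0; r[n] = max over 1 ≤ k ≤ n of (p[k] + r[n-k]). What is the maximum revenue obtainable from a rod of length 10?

30

   n    0    1    2    3    4    5    6    7    8    9   10
r[n]    0    3    6    9   12   15   18   21   24   27   30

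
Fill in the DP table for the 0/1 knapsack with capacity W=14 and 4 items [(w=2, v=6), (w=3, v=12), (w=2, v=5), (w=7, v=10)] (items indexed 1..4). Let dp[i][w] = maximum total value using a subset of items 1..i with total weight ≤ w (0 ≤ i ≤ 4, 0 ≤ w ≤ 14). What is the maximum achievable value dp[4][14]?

33

i\w   0   1   2   3   4   5   6   7   8   9  10  11  12  13  14
  0   0   0   0   0   0   0   0   0   0   0   0   0   0   0   0
  1   0   0   6   6   6   6   6   6   6   6   6   6   6   6   6
  2   0   0   6  12  12  18  18  18  18  18  18  18  18  18  18
  3   0   0   6  12  12  18  18  23  23  23  23  23  23  23  23
  4   0   0   6  12  12  18  18  23  23  23  23  23  28  28  33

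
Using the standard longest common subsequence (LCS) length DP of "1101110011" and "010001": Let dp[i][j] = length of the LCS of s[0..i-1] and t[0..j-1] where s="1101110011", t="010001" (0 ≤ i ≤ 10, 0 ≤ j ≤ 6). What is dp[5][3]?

2

   ''  0  1  0  0  0  1
''  0  0  0  0  0  0  0
 1  0  0  1  1  1  1  1
 1  0  0  1  1  1  1  2
 0  0  1  1  2  2  2  2
 1  0  1  2  2  2  2  3
 1  0  1  2  2  2  2  3
 1  0  1  2  2  2  2  3
 0  0  1  2  3  3  3  3
 0  0  1  2  3  4  4  4
 1  0  1  2  3  4  4  5
 1  0  1  2  3  4  4  5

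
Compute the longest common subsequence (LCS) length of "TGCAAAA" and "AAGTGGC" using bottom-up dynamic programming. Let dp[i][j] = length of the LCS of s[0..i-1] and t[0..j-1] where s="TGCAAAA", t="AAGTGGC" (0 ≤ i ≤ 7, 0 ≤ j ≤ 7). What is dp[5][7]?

3

   ''  A  A  G  T  G  G  C
''  0  0  0  0  0  0  0  0
 T  0  0  0  0  1  1  1  1
 G  0  0  0  1  1  2  2  2
 C  0  0  0  1  1  2  2  3
 A  0  1  1  1  1  2  2  3
 A  0  1  2  2  2  2  2  3
 A  0  1  2  2  2  2  2  3
 A  0  1  2  2  2  2  2  3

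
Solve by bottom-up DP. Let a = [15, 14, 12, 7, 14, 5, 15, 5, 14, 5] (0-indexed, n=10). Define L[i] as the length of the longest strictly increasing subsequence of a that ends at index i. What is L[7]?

1

   i    0    1    2    3    4    5    6    7    8    9
a[i]   15   14   12    7   14    5   15    5   14    5
L[i]    1    1    1    1    2    1    3    1    2    1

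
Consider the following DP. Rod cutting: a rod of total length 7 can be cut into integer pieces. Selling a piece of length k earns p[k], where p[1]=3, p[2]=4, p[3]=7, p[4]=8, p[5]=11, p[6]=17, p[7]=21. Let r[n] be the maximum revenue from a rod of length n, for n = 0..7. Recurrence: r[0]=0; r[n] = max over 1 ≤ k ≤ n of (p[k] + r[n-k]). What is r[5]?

   n    0    1    2    3    4    5    6    7
r[n]    0    3    6    9   12   15   18   21

15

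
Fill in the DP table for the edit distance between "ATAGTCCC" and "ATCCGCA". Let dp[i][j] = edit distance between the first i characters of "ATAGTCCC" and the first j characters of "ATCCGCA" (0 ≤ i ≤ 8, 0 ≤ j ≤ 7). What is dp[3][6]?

   ''  A  T  C  C  G  C  A
''  0  1  2  3  4  5  6  7
 A  1  0  1  2  3  4  5  6
 T  2  1  0  1  2  3  4  5
 A  3  2  1  1  2  3  4  4
 G  4  3  2  2  2  2  3  4
 T  5  4  3  3  3  3  3  4
 C  6  5  4  3  3  4  3  4
 C  7  6  5  4  3  4  4  4
 C  8  7  6  5  4  4  4  5

4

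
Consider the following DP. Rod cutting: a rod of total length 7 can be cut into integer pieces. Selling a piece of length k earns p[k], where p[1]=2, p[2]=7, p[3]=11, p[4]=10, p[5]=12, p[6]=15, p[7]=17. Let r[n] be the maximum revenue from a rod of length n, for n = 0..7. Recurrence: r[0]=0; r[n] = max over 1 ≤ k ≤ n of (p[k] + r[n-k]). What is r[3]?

   n    0    1    2    3    4    5    6    7
r[n]    0    2    7   11   14   18   22   25

11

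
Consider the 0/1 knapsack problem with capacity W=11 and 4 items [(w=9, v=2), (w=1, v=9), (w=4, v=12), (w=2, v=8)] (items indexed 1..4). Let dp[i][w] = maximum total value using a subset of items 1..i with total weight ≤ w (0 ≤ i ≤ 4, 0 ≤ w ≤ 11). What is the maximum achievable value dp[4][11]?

29

i\w   0   1   2   3   4   5   6   7   8   9  10  11
  0   0   0   0   0   0   0   0   0   0   0   0   0
  1   0   0   0   0   0   0   0   0   0   2   2   2
  2   0   9   9   9   9   9   9   9   9   9  11  11
  3   0   9   9   9  12  21  21  21  21  21  21  21
  4   0   9   9  17  17  21  21  29  29  29  29  29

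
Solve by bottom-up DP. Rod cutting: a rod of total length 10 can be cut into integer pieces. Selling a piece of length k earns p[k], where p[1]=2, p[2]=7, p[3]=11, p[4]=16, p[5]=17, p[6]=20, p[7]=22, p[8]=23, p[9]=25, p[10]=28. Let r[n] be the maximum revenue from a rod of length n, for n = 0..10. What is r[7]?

27

   n    0    1    2    3    4    5    6    7    8    9   10
r[n]    0    2    7   11   16   18   23   27   32   34   39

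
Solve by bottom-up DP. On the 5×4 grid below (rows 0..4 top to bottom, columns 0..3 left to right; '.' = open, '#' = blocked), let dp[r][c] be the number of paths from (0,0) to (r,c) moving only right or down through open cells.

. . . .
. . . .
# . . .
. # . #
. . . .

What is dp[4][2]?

r\c   0   1   2   3
  0   1   1   1   1
  1   1   2   3   4
  2   0   2   5   9
  3   0   0   5   0
  4   0   0   5   5

5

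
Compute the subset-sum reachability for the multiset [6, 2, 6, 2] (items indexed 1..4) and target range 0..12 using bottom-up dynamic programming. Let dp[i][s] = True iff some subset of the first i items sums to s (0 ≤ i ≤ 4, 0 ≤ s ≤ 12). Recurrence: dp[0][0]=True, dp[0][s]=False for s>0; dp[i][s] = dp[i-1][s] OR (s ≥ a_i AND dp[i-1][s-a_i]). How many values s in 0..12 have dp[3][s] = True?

5

i\s   0   1   2   3   4   5   6   7   8   9  10  11  12
  0   T   F   F   F   F   F   F   F   F   F   F   F   F
  1   T   F   F   F   F   F   T   F   F   F   F   F   F
  2   T   F   T   F   F   F   T   F   T   F   F   F   F
  3   T   F   T   F   F   F   T   F   T   F   F   F   T
  4   T   F   T   F   T   F   T   F   T   F   T   F   T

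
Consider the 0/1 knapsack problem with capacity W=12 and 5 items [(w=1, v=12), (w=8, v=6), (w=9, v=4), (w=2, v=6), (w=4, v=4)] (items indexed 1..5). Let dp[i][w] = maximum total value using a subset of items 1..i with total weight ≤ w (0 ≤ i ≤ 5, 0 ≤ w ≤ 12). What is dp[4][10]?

18

i\w   0   1   2   3   4   5   6   7   8   9  10  11  12
  0   0   0   0   0   0   0   0   0   0   0   0   0   0
  1   0  12  12  12  12  12  12  12  12  12  12  12  12
  2   0  12  12  12  12  12  12  12  12  18  18  18  18
  3   0  12  12  12  12  12  12  12  12  18  18  18  18
  4   0  12  12  18  18  18  18  18  18  18  18  24  24
  5   0  12  12  18  18  18  18  22  22  22  22  24  24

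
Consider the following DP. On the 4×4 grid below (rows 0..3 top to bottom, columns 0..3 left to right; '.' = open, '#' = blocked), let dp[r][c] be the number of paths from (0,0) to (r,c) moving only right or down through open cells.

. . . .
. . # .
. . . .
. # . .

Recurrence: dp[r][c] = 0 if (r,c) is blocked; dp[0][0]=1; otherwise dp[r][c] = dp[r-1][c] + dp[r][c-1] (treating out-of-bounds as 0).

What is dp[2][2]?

3

r\c   0   1   2   3
  0   1   1   1   1
  1   1   2   0   1
  2   1   3   3   4
  3   1   0   3   7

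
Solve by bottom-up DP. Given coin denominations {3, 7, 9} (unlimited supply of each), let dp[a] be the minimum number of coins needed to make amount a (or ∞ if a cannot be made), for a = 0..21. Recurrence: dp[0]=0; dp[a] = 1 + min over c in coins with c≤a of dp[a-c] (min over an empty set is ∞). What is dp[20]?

 a  0  1  2  3  4  5  6  7  8  9 10 11 12 13 14 15 16 17 18 19 20 21
dp  0  -  -  1  -  -  2  1  -  1  2  -  2  3  2  3  2  3  2  3  4  3
(- denotes ∞ / unreachable)

4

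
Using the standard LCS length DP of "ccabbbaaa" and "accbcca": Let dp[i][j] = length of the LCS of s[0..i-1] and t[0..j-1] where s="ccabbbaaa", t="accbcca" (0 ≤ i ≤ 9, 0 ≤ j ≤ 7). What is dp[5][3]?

   ''  a  c  c  b  c  c  a
''  0  0  0  0  0  0  0  0
 c  0  0  1  1  1  1  1  1
 c  0  0  1  2  2  2  2  2
 a  0  1  1  2  2  2  2  3
 b  0  1  1  2  3  3  3  3
 b  0  1  1  2  3  3  3  3
 b  0  1  1  2  3  3  3  3
 a  0  1  1  2  3  3  3  4
 a  0  1  1  2  3  3  3  4
 a  0  1  1  2  3  3  3  4

2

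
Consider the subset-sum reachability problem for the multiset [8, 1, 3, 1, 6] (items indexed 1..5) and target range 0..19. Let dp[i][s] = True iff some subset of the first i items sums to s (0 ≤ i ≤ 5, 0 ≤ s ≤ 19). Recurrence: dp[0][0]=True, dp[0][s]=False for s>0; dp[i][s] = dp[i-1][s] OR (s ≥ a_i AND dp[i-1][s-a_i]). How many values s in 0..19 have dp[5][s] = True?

i\s   0   1   2   3   4   5   6   7   8   9  10  11  12  13  14  15  16  17  18  19
  0   T   F   F   F   F   F   F   F   F   F   F   F   F   F   F   F   F   F   F   F
  1   T   F   F   F   F   F   F   F   T   F   F   F   F   F   F   F   F   F   F   F
  2   T   T   F   F   F   F   F   F   T   T   F   F   F   F   F   F   F   F   F   F
  3   T   T   F   T   T   F   F   F   T   T   F   T   T   F   F   F   F   F   F   F
  4   T   T   T   T   T   T   F   F   T   T   T   T   T   T   F   F   F   F   F   F
  5   T   T   T   T   T   T   T   T   T   T   T   T   T   T   T   T   T   T   T   T

20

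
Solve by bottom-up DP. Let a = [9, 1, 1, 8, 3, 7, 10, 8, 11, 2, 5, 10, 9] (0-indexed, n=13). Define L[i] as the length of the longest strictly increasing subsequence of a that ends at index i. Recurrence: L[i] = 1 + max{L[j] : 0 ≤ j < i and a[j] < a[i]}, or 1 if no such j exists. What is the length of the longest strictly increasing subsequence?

   i    0    1    2    3    4    5    6    7    8    9   10   11   12
a[i]    9    1    1    8    3    7   10    8   11    2    5   10    9
L[i]    1    1    1    2    2    3    4    4    5    2    3    5    5

5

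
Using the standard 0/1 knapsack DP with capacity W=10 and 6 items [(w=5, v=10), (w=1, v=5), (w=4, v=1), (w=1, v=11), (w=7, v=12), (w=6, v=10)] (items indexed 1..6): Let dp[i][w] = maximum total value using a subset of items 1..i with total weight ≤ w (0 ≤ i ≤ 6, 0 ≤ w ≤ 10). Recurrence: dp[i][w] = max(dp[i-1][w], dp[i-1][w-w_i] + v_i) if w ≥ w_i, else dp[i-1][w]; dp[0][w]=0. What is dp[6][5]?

i\w   0   1   2   3   4   5   6   7   8   9  10
  0   0   0   0   0   0   0   0   0   0   0   0
  1   0   0   0   0   0  10  10  10  10  10  10
  2   0   5   5   5   5  10  15  15  15  15  15
  3   0   5   5   5   5  10  15  15  15  15  16
  4   0  11  16  16  16  16  21  26  26  26  26
  5   0  11  16  16  16  16  21  26  26  28  28
  6   0  11  16  16  16  16  21  26  26  28  28

16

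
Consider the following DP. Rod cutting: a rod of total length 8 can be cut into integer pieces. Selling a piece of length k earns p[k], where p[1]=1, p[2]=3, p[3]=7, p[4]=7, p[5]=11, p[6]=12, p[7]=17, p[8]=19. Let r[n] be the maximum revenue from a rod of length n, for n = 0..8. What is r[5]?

   n    0    1    2    3    4    5    6    7    8
r[n]    0    1    3    7    8   11   14   17   19

11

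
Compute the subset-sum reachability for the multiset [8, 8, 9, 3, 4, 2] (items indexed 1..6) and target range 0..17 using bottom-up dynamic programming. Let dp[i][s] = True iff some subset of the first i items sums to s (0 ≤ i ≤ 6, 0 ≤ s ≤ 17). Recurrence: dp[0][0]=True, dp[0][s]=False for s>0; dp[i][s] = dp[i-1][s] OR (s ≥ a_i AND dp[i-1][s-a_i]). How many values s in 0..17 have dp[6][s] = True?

i\s   0   1   2   3   4   5   6   7   8   9  10  11  12  13  14  15  16  17
  0   T   F   F   F   F   F   F   F   F   F   F   F   F   F   F   F   F   F
  1   T   F   F   F   F   F   F   F   T   F   F   F   F   F   F   F   F   F
  2   T   F   F   F   F   F   F   F   T   F   F   F   F   F   F   F   T   F
  3   T   F   F   F   F   F   F   F   T   T   F   F   F   F   F   F   T   T
  4   T   F   F   T   F   F   F   F   T   T   F   T   T   F   F   F   T   T
  5   T   F   F   T   T   F   F   T   T   T   F   T   T   T   F   T   T   T
  6   T   F   T   T   T   T   T   T   T   T   T   T   T   T   T   T   T   T

17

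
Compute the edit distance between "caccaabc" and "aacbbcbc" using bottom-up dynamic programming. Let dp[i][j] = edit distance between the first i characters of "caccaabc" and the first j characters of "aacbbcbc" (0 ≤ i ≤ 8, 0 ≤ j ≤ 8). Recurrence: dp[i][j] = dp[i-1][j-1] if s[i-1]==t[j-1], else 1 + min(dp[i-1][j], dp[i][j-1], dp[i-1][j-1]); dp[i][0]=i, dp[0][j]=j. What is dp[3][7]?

5

   ''  a  a  c  b  b  c  b  c
''  0  1  2  3  4  5  6  7  8
 c  1  1  2  2  3  4  5  6  7
 a  2  1  1  2  3  4  5  6  7
 c  3  2  2  1  2  3  4  5  6
 c  4  3  3  2  2  3  3  4  5
 a  5  4  3  3  3  3  4  4  5
 a  6  5  4  4  4  4  4  5  5
 b  7  6  5  5  4  4  5  4  5
 c  8  7  6  5  5  5  4  5  4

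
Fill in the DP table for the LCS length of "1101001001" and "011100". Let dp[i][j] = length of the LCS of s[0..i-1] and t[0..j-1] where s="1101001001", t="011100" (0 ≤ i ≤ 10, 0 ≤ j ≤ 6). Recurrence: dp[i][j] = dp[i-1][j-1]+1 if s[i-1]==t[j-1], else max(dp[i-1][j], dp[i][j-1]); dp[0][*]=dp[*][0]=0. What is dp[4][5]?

3

   ''  0  1  1  1  0  0
''  0  0  0  0  0  0  0
 1  0  0  1  1  1  1  1
 1  0  0  1  2  2  2  2
 0  0  1  1  2  2  3  3
 1  0  1  2  2  3  3  3
 0  0  1  2  2  3  4  4
 0  0  1  2  2  3  4  5
 1  0  1  2  3  3  4  5
 0  0  1  2  3  3  4  5
 0  0  1  2  3  3  4  5
 1  0  1  2  3  4  4  5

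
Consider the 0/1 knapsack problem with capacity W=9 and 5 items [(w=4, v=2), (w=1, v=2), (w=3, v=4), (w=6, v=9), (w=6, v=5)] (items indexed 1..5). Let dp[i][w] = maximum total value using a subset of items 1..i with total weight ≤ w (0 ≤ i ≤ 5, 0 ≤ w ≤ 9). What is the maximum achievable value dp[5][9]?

i\w   0   1   2   3   4   5   6   7   8   9
  0   0   0   0   0   0   0   0   0   0   0
  1   0   0   0   0   2   2   2   2   2   2
  2   0   2   2   2   2   4   4   4   4   4
  3   0   2   2   4   6   6   6   6   8   8
  4   0   2   2   4   6   6   9  11  11  13
  5   0   2   2   4   6   6   9  11  11  13

13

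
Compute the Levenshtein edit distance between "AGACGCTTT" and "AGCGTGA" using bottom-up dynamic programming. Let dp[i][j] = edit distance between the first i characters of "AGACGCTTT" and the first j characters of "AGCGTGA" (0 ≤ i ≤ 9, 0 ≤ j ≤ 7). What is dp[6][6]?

   ''  A  G  C  G  T  G  A
''  0  1  2  3  4  5  6  7
 A  1  0  1  2  3  4  5  6
 G  2  1  0  1  2  3  4  5
 A  3  2  1  1  2  3  4  4
 C  4  3  2  1  2  3  4  5
 G  5  4  3  2  1  2  3  4
 C  6  5  4  3  2  2  3  4
 T  7  6  5  4  3  2  3  4
 T  8  7  6  5  4  3  3  4
 T  9  8  7  6  5  4  4  4

3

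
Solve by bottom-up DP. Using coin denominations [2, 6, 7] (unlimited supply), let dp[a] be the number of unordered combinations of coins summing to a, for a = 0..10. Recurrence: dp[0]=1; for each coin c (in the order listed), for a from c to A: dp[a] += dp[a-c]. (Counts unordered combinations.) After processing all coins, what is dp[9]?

1

after  coin     0     1     2     3     4     5     6     7     8     9    10
          2     1     0     1     0     1     0     1     0     1     0     1
          6     1     0     1     0     1     0     2     0     2     0     2
          7     1     0     1     0     1     0     2     1     2     1     2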